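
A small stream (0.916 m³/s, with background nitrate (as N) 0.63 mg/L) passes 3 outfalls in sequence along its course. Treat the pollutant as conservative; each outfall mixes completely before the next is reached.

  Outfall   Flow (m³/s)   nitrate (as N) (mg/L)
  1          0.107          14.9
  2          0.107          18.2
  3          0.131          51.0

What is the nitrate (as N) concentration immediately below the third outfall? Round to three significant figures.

8.56 mg/L

After outfall 1: Q = 0.9160 + 0.1070 = 1.023 m³/s; C = (0.9160·0.6300 + 0.1070·14.90)/1.023 = 2.123 mg/L.
After outfall 2: Q = 1.023 + 0.1070 = 1.130 m³/s; C = (1.023·2.123 + 0.1070·18.20)/1.130 = 3.645 mg/L.
After outfall 3: Q = 1.130 + 0.1310 = 1.261 m³/s; C = (1.130·3.645 + 0.1310·51.00)/1.261 = 8.564 mg/L.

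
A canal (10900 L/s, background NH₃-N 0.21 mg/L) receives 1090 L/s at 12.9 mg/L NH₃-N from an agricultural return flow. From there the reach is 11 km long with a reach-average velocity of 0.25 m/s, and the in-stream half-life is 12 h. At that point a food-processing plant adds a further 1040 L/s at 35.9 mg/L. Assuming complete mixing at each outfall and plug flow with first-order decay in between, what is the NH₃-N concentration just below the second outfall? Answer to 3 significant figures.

3.48 mg/L

After mixing, C = (10900·0.2100 + 1090·12.90) / 11990 = 16350/11990 = 1.364 mg/L; combined flow 11990 L/s.
Travel time t = 11·1000 / 0.25 = 44000 s = 12.22 h.
Half-life 12 h → k = ln 2 / 12 = 0.05776 h⁻¹ = 1.386 d⁻¹.
Applying C = C₀e^(−kt): 1.364 × 0.4936 = 0.6731 mg/L.
At the second outfall, C = (11990·0.6731 + 1040·35.90) / (11990 + 1040) = 3.485 mg/L.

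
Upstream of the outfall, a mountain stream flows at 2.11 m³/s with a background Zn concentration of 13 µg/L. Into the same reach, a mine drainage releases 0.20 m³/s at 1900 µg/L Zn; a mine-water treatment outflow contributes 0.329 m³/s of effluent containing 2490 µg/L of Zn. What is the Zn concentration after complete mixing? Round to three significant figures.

Mass balance: C = (2.110·13.00 + 0.2000·1900 + 0.3290·2490) / 2.639 = 1227/2.639 = 464.8 µg/L.

465 µg/L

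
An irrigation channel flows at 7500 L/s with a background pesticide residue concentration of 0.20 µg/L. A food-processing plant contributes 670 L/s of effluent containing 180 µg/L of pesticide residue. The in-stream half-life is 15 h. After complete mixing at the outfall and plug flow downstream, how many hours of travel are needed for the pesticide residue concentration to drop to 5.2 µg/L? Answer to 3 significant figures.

22.8 h

After mixing, C = (7500·0.2000 + 670.0·180.0) / 8170 = 122100/8170 = 14.94 µg/L.
Half-life 15 h → k = ln 2 / 15 = 0.04621 h⁻¹ = 1.109 d⁻¹.
14.94·exp(−k·t) = 5.2 → t = ln(14.94/5.2)/k = 82250 s = 22.85 h.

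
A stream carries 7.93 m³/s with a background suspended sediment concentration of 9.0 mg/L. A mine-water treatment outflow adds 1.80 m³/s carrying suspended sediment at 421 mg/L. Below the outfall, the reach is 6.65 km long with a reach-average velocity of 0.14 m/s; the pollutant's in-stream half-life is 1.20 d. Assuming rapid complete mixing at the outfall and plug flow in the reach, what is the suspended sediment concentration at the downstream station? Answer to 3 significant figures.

62.0 mg/L

Mass balance: C = (7.930·9.000 + 1.800·421.0) / 9.730 = 829.2/9.730 = 85.22 mg/L.
Travel time t = 6.65·1000 / 0.14 = 47500 s = 13.19 h.
Half-life 1.20 d → k = ln 2 / 1.20 = 0.5776 d⁻¹.
After decay, C = 85.22 × e^(−kt) = 85.22 × 0.7279 = 62.03 mg/L.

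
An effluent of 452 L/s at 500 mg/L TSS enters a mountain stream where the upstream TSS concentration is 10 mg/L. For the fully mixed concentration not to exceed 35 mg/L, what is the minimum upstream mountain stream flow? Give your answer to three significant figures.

8410 L/s

Set C_mix = 35: (Q·10.00 + 452.0·500.0) / (Q + 452.0) = 35
→ Q = 452.0·(500.0 − 35)/(35 − 10.00) = 8407 L/s.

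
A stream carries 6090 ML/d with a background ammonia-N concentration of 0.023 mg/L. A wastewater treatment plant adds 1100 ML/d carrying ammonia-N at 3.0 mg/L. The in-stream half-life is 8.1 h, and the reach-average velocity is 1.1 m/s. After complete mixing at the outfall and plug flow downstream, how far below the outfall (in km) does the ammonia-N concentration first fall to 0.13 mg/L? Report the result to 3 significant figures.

Flow-weighted average: C = (6090·0.02300 + 1100·3.000) / 7190 = 3440/7190 = 0.4785 mg/L.
Half-life 8.1 h → k = ln 2 / 8.1 = 0.08557 h⁻¹ = 2.054 d⁻¹.
Set 0.4785·exp(−k·t) = 0.13 → t = ln(0.4785/0.13)/k = 54820 s = 15.23 h.
Distance = v·t = 1.1·54820 = 60300 m = 60.30 km.

60.3 km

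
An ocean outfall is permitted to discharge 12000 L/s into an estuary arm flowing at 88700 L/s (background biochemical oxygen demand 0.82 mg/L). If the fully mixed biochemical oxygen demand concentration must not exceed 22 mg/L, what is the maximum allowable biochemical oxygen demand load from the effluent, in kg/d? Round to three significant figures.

185000 kg/d

Mass balance at the limit: 88700·0.8200 + 12000·Cₑ = 100700·22 → Cₑ = 178.6 mg/L.
12000 L/s = 12.00 m³/s. Load = 12.00 m³/s × 178.6 g/m³ × 86 400 s/d = 185100 kg/d.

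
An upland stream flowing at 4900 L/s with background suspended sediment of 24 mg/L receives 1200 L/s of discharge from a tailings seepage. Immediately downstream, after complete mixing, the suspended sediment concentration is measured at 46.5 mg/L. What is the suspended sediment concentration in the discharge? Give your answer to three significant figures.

Mass balance: 4900·24.00 + 1200·Cₑ = 6100·46.50
→ Cₑ = (6100·46.50 − 4900·24.00) / 1200 = 138.4 mg/L.

138 mg/L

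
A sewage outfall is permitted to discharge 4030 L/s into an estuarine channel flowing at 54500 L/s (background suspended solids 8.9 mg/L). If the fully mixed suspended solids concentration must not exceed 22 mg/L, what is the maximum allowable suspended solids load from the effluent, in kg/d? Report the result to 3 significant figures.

69300 kg/d

Mass balance at the limit: 54500·8.900 + 4030·Cₑ = 58530·22 → Cₑ = 199.2 mg/L.
4030 L/s = 4.030 m³/s. Load = 4.030 m³/s × 199.2 g/m³ × 86 400 s/d = 69350 kg/d.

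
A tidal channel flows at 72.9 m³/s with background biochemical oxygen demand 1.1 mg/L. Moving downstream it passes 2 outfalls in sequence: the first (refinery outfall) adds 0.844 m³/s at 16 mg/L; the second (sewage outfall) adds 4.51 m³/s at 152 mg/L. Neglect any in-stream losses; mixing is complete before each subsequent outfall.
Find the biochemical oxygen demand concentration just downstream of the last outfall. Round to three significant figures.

9.96 mg/L

After outfall 1: Q = 72.90 + 0.8440 = 73.74 m³/s; C = (72.90·1.100 + 0.8440·16.00)/73.74 = 1.271 mg/L.
After outfall 2: Q = 73.74 + 4.510 = 78.25 m³/s; C = (73.74·1.271 + 4.510·152.0)/78.25 = 9.957 mg/L.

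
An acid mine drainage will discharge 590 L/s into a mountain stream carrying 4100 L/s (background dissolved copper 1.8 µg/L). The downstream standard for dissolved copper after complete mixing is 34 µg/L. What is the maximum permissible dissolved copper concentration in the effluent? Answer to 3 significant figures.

At the limit, (Qr·Cr + Qe·Cₑ)/(Qr + Qe) = 34:
Cₑ = (4690·34 − 4100·1.800) / 590.0 = 257.8 µg/L.

258 µg/L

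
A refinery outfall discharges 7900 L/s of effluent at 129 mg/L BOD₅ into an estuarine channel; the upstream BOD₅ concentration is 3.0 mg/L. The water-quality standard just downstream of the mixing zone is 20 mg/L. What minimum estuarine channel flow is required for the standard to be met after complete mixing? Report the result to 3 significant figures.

Set C_mix = 20: (Q·3.000 + 7900·129.0) / (Q + 7900) = 20
→ Q = 7900·(129.0 − 20)/(20 − 3.000) = 50650 L/s.

50700 L/s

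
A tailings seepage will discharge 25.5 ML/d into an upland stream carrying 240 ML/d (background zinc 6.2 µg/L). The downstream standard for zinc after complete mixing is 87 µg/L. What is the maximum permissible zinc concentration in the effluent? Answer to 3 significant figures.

847 µg/L

At the limit, (Qr·Cr + Qe·Cₑ)/(Qr + Qe) = 87:
Cₑ = (265.5·87 − 240.0·6.200) / 25.50 = 847.5 µg/L.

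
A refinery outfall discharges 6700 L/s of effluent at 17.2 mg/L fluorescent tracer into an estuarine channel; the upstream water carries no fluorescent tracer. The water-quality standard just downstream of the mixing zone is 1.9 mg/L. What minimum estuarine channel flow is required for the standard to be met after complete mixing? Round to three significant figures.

Set C_mix = 1.9: (Q·0 + 6700·17.20) / (Q + 6700) = 1.9
→ Q = 6700·(17.20 − 1.9)/(1.9 − 0) = 53950 L/s.

54000 L/s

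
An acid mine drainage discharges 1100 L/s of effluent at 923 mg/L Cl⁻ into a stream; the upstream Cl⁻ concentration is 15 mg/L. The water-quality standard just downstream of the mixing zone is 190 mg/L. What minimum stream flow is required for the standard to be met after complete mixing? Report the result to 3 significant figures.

Set C_mix = 190: (Q·15.00 + 1100·923.0) / (Q + 1100) = 190
→ Q = 1100·(923.0 − 190)/(190 − 15.00) = 4607 L/s.

4610 L/s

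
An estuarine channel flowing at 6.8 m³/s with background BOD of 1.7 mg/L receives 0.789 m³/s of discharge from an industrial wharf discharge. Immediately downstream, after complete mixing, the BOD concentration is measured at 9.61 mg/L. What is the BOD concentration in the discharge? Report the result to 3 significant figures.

Mass balance: 6.800·1.700 + 0.7890·Cₑ = 7.589·9.610
→ Cₑ = (7.589·9.610 − 6.800·1.700) / 0.7890 = 77.78 mg/L.

77.8 mg/L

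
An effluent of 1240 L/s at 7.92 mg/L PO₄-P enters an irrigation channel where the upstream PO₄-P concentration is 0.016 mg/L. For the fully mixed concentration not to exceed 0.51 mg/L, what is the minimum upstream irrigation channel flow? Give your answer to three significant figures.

18600 L/s

Set C_mix = 0.51: (Q·0.01600 + 1240·7.920) / (Q + 1240) = 0.51
→ Q = 1240·(7.920 − 0.51)/(0.51 − 0.01600) = 18600 L/s.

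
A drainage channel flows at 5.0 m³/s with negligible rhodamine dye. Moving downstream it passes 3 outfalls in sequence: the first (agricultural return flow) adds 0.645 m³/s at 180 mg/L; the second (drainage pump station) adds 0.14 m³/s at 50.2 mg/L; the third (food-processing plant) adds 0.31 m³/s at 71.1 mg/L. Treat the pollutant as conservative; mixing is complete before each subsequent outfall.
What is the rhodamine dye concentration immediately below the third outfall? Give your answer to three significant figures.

23.8 mg/L

Outfall 1: combined Q = 5.645 m³/s; C = (5.000·0 + 0.6450·180.0)/5.645 = 20.57 mg/L.
Outfall 2: combined Q = 5.785 m³/s; C = (5.645·20.57 + 0.1400·50.20)/5.785 = 21.28 mg/L.
Outfall 3: combined Q = 6.095 m³/s; C = (5.785·21.28 + 0.3100·71.10)/6.095 = 23.82 mg/L.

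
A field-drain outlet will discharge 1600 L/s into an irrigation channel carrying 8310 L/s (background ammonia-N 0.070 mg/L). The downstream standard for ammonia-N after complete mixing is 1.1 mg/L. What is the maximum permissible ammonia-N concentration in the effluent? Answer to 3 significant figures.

6.45 mg/L

At the limit, (Qr·Cr + Qe·Cₑ)/(Qr + Qe) = 1.1:
Cₑ = (9910·1.1 − 8310·0.07000) / 1600 = 6.450 mg/L.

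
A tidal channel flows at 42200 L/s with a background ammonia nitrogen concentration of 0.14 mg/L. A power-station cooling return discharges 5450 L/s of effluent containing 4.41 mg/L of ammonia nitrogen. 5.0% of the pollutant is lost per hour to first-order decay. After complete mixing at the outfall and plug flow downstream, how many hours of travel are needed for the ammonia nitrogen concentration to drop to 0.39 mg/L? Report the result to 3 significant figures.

9.30 h

Mixed concentration C = ΣQC/ΣQ = (42200·0.1400 + 5450·4.410) / 47650 = 29940/47650 = 0.6284 mg/L.
5.0%/h lost → k = −ln(1 − 0.05) = 0.05129 h⁻¹.
0.6284·exp(−k·t) = 0.39 → t = ln(0.6284/0.39)/k = 33480 s = 9.300 h.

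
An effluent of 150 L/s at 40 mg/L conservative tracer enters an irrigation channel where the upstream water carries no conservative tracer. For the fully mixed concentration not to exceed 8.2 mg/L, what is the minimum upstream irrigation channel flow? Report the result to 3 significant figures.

582 L/s

Set C_mix = 8.2: (Q·0 + 150.0·40.00) / (Q + 150.0) = 8.2
→ Q = 150.0·(40.00 − 8.2)/(8.2 − 0) = 581.7 L/s.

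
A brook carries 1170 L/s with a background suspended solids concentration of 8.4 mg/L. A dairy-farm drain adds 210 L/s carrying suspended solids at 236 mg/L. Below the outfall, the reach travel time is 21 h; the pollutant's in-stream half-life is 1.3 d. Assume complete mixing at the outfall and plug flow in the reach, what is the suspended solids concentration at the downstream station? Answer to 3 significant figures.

Conservation of mass: C = (1170·8.400 + 210.0·236.0) / 1380 = 59390/1380 = 43.03 mg/L.
Half-life 1.3 d → k = ln 2 / 1.3 = 0.5332 d⁻¹.
Decay over the reach: 43.03·exp(−kt) = 43.03·0.6272 = 26.99 mg/L.

27.0 mg/L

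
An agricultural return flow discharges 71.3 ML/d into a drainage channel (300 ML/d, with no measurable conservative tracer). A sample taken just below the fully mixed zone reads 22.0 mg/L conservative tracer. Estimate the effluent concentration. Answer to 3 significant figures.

Mass balance: 300.0·0 + 71.30·Cₑ = 371.3·22.00
→ Cₑ = (371.3·22.00 − 300.0·0) / 71.30 = 114.6 mg/L.

115 mg/L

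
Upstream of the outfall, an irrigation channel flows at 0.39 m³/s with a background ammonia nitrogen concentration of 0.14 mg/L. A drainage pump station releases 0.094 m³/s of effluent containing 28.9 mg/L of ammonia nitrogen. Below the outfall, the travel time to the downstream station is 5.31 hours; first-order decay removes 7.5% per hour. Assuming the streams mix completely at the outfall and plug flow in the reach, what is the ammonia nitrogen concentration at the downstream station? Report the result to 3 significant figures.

3.78 mg/L

After mixing, C = (0.3900·0.1400 + 0.09400·28.90) / 0.4840 = 2.771/0.4840 = 5.726 mg/L.
7.5%/h lost → k = −ln(1 − 0.075) = 0.07796 h⁻¹.
Decay over the reach: 5.726·exp(−kt) = 5.726·0.6610 = 3.785 mg/L.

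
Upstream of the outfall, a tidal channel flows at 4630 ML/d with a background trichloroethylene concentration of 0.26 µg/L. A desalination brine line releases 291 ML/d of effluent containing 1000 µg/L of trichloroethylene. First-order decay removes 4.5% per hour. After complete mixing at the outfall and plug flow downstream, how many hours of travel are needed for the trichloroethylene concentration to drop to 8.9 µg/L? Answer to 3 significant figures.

After mixing, C = (4630·0.2600 + 291.0·1000) / 4921 = 292200/4921 = 59.38 µg/L.
4.5%/h lost → k = −ln(1 − 0.045) = 0.04604 h⁻¹.
59.38·exp(−k·t) = 8.9 → t = ln(59.38/8.9)/k = 148400 s = 41.22 h.

41.2 h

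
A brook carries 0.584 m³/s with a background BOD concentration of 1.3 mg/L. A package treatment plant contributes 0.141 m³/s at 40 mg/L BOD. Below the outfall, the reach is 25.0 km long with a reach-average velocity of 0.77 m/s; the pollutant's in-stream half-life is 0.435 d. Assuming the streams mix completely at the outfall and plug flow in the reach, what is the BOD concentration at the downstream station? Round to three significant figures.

Conservation of mass: C = (0.5840·1.300 + 0.1410·40.00) / 0.7250 = 6.399/0.7250 = 8.826 mg/L.
Travel time t = 25.0·1000 / 0.77 = 32470 s = 9.019 h.
Half-life 0.435 d → k = ln 2 / 0.435 = 1.593 d⁻¹.
Decay over the reach: 8.826·exp(−kt) = 8.826·0.5495 = 4.850 mg/L.

4.85 mg/L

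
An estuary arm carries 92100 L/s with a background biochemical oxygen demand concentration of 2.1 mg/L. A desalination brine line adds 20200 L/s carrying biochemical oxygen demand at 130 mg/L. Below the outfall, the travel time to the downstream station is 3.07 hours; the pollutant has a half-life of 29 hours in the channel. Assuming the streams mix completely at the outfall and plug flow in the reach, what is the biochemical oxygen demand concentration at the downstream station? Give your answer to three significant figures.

Flow-weighted average: C = (92100·2.100 + 20200·130.0) / 112300 = 2819000/112300 = 25.11 mg/L.
Half-life 29 h → k = ln 2 / 29 = 0.02390 h⁻¹ = 0.5736 d⁻¹.
Decay over the reach: 25.11·exp(−kt) = 25.11·0.9292 = 23.33 mg/L.

23.3 mg/L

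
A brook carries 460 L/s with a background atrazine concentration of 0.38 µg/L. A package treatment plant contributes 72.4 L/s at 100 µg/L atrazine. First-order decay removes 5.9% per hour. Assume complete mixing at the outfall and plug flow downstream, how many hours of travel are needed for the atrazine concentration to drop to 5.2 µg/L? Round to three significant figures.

Mass balance: C = (460.0·0.3800 + 72.40·100.0) / 532.4 = 7415/532.4 = 13.93 µg/L.
5.9%/h lost → k = −ln(1 − 0.059) = 0.06081 h⁻¹.
13.93·exp(−k·t) = 5.2 → t = ln(13.93/5.2)/k = 58320 s = 16.20 h.

16.2 h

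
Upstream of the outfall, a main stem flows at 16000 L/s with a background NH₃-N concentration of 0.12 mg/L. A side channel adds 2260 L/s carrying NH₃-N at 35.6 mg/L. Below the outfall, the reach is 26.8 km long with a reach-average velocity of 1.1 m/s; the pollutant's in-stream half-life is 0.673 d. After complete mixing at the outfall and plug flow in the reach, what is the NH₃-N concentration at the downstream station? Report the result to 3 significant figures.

3.37 mg/L

After mixing, C = (16000·0.1200 + 2260·35.60) / 18260 = 82380/18260 = 4.511 mg/L.
Travel time t = 26.8·1000 / 1.1 = 24360 s = 6.768 h.
Half-life 0.673 d → k = ln 2 / 0.673 = 1.030 d⁻¹.
After decay, C = 4.511 × e^(−kt) = 4.511 × 0.7479 = 3.374 mg/L.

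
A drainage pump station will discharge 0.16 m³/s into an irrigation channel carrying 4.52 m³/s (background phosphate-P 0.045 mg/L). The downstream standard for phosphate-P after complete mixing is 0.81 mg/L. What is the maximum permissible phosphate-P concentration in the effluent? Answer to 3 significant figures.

At the limit, (Qr·Cr + Qe·Cₑ)/(Qr + Qe) = 0.81:
Cₑ = (4.680·0.81 − 4.520·0.04500) / 0.1600 = 22.42 mg/L.

22.4 mg/L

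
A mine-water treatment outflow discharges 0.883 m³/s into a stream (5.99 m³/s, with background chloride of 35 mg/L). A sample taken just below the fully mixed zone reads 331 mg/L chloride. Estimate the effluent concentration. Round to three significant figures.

2340 mg/L

Mass balance: 5.990·35.00 + 0.8830·Cₑ = 6.873·331.0
→ Cₑ = (6.873·331.0 − 5.990·35.00) / 0.8830 = 2339 mg/L.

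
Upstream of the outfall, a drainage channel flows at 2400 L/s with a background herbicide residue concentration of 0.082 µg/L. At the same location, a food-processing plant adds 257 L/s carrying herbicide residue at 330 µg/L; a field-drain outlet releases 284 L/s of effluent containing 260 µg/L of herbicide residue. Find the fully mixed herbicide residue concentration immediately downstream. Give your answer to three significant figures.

After mixing, C = (2400·0.08200 + 257.0·330.0 + 284.0·260.0) / 2941 = 158800/2941 = 54.01 µg/L.

54.0 µg/L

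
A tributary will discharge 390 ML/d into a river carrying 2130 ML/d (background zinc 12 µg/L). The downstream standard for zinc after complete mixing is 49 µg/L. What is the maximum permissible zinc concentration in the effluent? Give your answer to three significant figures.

At the limit, (Qr·Cr + Qe·Cₑ)/(Qr + Qe) = 49:
Cₑ = (2520·49 − 2130·12.00) / 390.0 = 251.1 µg/L.

251 µg/L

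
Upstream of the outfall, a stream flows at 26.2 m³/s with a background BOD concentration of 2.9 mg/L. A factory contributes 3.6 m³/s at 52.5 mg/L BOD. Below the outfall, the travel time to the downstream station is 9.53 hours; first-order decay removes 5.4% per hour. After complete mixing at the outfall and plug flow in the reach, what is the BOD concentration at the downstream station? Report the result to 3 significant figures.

After mixing, C = (26.20·2.900 + 3.600·52.50) / 29.80 = 265.0/29.80 = 8.892 mg/L.
5.4%/h lost → k = −ln(1 − 0.054) = 0.05551 h⁻¹.
After decay, C = 8.892 × e^(−kt) = 8.892 × 0.5892 = 5.239 mg/L.

5.24 mg/L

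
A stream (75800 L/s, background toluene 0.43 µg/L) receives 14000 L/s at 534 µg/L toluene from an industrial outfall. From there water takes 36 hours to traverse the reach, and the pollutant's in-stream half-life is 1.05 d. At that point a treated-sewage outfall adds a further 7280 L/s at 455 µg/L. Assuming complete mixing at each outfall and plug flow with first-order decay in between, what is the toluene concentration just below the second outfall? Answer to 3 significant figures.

Mass balance: C = (75800·0.4300 + 14000·534.0) / 89800 = 7509000/89800 = 83.61 µg/L; combined flow 89800 L/s.
Half-life 1.05 d → k = ln 2 / 1.05 = 0.6601 d⁻¹.
First-order decay: C = 83.61·exp(−k·t) = 83.61·0.3715 = 31.06 µg/L.
At the second outfall, C = (89800·31.06 + 7280·455.0) / (89800 + 7280) = 62.85 µg/L.

62.9 µg/L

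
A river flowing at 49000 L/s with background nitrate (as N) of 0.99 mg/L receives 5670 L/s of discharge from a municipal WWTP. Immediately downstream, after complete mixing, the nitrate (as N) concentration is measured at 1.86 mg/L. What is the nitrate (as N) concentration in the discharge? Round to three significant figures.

Mass balance: 49000·0.9900 + 5670·Cₑ = 54670·1.860
→ Cₑ = (54670·1.860 − 49000·0.9900) / 5670 = 9.379 mg/L.

9.38 mg/L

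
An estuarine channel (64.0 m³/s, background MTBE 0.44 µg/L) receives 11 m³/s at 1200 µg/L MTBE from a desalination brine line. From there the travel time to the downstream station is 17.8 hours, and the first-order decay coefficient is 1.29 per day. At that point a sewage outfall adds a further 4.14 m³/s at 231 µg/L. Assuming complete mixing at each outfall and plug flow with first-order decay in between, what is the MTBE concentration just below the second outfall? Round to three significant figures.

76.3 µg/L

Conservation of mass: C = (64.00·0.4400 + 11.00·1200) / 75.00 = 13230/75.00 = 176.4 µg/L; combined flow 75.00 m³/s.
Decay over the reach: 176.4·exp(−kt) = 176.4·0.3841 = 67.75 µg/L.
At the second outfall, C = (75.00·67.75 + 4.140·231.0) / (75.00 + 4.140) = 76.29 µg/L.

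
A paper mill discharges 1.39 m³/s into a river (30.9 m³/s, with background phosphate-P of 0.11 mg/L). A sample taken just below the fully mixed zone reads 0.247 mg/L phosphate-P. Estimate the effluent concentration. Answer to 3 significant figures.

3.29 mg/L

Mass balance: 30.90·0.1100 + 1.390·Cₑ = 32.29·0.2470
→ Cₑ = (32.29·0.2470 − 30.90·0.1100) / 1.390 = 3.293 mg/L.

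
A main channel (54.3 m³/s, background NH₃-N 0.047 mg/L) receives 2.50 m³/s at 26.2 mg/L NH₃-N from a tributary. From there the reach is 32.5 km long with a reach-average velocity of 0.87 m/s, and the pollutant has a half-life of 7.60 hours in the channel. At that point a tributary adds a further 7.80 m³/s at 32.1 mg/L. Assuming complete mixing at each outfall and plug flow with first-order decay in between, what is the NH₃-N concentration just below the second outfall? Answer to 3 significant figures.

4.28 mg/L

Flow-weighted average: C = (54.30·0.04700 + 2.500·26.20) / 56.80 = 68.05/56.80 = 1.198 mg/L; combined flow 56.80 m³/s.
Travel time t = 32.5·1000 / 0.87 = 37360 s = 10.38 h.
Half-life 7.60 h → k = ln 2 / 7.60 = 0.09120 h⁻¹ = 2.189 d⁻¹.
After decay, C = 1.198 × e^(−kt) = 1.198 × 0.3881 = 0.4650 mg/L.
At the second outfall, C = (56.80·0.4650 + 7.800·32.10) / (56.80 + 7.800) = 4.285 mg/L.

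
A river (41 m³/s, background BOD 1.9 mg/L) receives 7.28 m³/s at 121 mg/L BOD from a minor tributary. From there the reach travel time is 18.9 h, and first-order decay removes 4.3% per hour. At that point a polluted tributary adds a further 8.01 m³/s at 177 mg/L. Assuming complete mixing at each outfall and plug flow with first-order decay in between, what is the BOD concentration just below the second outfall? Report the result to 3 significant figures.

Conservation of mass: C = (41.00·1.900 + 7.280·121.0) / 48.28 = 958.8/48.28 = 19.86 mg/L; combined flow 48.28 m³/s.
4.3%/h lost → k = −ln(1 − 0.043) = 0.04395 h⁻¹.
Decay over the reach: 19.86·exp(−kt) = 19.86·0.4357 = 8.653 mg/L.
At the second outfall, C = (48.28·8.653 + 8.010·177.0) / (48.28 + 8.010) = 32.61 mg/L.

32.6 mg/L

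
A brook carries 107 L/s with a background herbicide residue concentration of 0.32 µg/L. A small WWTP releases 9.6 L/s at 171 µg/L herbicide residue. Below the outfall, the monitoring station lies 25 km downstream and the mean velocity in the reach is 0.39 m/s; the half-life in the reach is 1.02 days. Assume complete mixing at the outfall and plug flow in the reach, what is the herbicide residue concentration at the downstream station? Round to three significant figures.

8.68 µg/L

Mixed concentration C = ΣQC/ΣQ = (107.0·0.3200 + 9.600·171.0) / 116.6 = 1676/116.6 = 14.37 µg/L.
Travel time t = 25·1000 / 0.39 = 64100 s = 17.81 h.
Half-life 1.02 d → k = ln 2 / 1.02 = 0.6796 d⁻¹.
First-order decay: C = 14.37·exp(−k·t) = 14.37·0.6040 = 8.681 µg/L.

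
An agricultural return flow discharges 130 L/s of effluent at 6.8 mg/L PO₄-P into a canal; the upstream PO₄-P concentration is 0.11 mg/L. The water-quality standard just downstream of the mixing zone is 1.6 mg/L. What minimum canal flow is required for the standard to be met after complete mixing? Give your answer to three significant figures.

454 L/s

Set C_mix = 1.6: (Q·0.1100 + 130.0·6.800) / (Q + 130.0) = 1.6
→ Q = 130.0·(6.800 − 1.6)/(1.6 − 0.1100) = 453.7 L/s.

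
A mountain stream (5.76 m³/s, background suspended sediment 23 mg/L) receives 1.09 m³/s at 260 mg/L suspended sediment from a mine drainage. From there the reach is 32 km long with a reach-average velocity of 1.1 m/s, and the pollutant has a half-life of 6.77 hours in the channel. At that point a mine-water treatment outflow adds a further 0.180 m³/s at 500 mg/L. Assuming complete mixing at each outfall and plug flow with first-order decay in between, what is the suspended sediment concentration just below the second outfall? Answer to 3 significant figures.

Conservation of mass: C = (5.760·23.00 + 1.090·260.0) / 6.850 = 415.9/6.850 = 60.71 mg/L; combined flow 6.850 m³/s.
Travel time t = 32·1000 / 1.1 = 29090 s = 8.081 h.
Half-life 6.77 h → k = ln 2 / 6.77 = 0.1024 h⁻¹ = 2.457 d⁻¹.
Applying C = C₀e^(−kt): 60.71 × 0.4372 = 26.54 mg/L.
Second outfall: C = (6.850·26.54 + 0.1800·500.0)/7.030 = 38.67 mg/L.

38.7 mg/L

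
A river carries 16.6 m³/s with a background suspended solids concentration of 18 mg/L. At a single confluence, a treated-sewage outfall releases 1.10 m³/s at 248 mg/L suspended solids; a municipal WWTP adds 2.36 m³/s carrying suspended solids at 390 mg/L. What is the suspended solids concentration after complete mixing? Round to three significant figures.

Conservation of mass: C = (16.60·18.00 + 1.100·248.0 + 2.360·390.0) / 20.06 = 1492/20.06 = 74.38 mg/L.

74.4 mg/L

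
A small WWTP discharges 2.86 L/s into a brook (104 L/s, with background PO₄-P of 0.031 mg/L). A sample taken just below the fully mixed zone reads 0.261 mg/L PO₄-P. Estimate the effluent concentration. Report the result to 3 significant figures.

Mass balance: 104.0·0.03100 + 2.860·Cₑ = 106.9·0.2610
→ Cₑ = (106.9·0.2610 − 104.0·0.03100) / 2.860 = 8.625 mg/L.

8.62 mg/L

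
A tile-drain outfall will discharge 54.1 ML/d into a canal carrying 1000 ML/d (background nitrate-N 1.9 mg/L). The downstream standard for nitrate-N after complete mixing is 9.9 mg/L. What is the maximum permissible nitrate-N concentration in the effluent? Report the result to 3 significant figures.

At the limit, (Qr·Cr + Qe·Cₑ)/(Qr + Qe) = 9.9:
Cₑ = (1054·9.9 − 1000·1.900) / 54.10 = 157.8 mg/L.

158 mg/L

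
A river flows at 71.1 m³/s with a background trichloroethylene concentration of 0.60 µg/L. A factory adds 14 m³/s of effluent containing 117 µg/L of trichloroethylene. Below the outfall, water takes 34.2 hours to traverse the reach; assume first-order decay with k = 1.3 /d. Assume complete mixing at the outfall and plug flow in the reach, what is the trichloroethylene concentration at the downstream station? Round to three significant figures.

Flow-weighted average: C = (71.10·0.6000 + 14.00·117.0) / 85.10 = 1681/85.10 = 19.75 µg/L.
Applying C = C₀e^(−kt): 19.75 × 0.1568 = 3.098 µg/L.

3.10 µg/L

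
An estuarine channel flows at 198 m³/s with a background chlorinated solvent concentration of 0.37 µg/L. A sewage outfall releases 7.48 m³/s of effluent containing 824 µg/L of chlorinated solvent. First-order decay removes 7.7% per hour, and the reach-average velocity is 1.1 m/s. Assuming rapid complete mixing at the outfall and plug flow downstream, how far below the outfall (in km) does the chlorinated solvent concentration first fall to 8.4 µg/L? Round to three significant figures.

Mass balance: C = (198.0·0.3700 + 7.480·824.0) / 205.5 = 6237/205.5 = 30.35 µg/L.
7.7%/h lost → k = −ln(1 − 0.077) = 0.08013 h⁻¹.
Set 30.35·exp(−k·t) = 8.4 → t = ln(30.35/8.4)/k = 57720 s = 16.03 h.
Distance = v·t = 1.1·57720 = 63490 m = 63.49 km.

63.5 km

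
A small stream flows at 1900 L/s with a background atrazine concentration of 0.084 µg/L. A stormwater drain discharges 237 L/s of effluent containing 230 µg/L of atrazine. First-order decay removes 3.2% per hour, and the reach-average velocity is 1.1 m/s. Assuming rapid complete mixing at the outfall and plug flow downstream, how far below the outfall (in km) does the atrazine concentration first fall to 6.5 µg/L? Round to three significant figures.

Conservation of mass: C = (1900·0.08400 + 237.0·230.0) / 2137 = 54670/2137 = 25.58 µg/L.
3.2%/h lost → k = −ln(1 − 0.032) = 0.03252 h⁻¹.
Set 25.58·exp(−k·t) = 6.5 → t = ln(25.58/6.5)/k = 151700 s = 42.13 h.
Distance = v·t = 1.1·151700 = 166800 m = 166.8 km.

167 km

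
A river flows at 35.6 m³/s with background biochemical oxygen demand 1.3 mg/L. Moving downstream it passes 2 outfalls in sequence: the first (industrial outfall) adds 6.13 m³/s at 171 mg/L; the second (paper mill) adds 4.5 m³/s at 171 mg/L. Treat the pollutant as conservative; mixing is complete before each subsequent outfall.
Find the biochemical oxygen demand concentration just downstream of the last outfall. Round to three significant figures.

After outfall 1: Q = 35.60 + 6.130 = 41.73 m³/s; C = (35.60·1.300 + 6.130·171.0)/41.73 = 26.23 mg/L.
After outfall 2: Q = 41.73 + 4.500 = 46.23 m³/s; C = (41.73·26.23 + 4.500·171.0)/46.23 = 40.32 mg/L.

40.3 mg/L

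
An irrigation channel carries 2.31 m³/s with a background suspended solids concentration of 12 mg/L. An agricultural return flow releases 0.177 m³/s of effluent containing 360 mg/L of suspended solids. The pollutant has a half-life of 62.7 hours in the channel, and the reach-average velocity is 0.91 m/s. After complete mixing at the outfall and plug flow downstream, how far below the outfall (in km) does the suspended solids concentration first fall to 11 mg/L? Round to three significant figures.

Flow-weighted average: C = (2.310·12.00 + 0.1770·360.0) / 2.487 = 91.44/2.487 = 36.77 mg/L.
Half-life 62.7 h → k = ln 2 / 62.7 = 0.01105 h⁻¹ = 0.2653 d⁻¹.
Set 36.77·exp(−k·t) = 11 → t = ln(36.77/11)/k = 393000 s = 109.2 h.
Distance = v·t = 0.91·393000 = 357600 m = 357.6 km.

358 km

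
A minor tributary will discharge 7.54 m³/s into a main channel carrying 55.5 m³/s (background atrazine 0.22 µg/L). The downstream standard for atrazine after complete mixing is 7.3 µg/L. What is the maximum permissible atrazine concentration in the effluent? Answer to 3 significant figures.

59.4 µg/L

At the limit, (Qr·Cr + Qe·Cₑ)/(Qr + Qe) = 7.3:
Cₑ = (63.04·7.3 − 55.50·0.2200) / 7.540 = 59.41 µg/L.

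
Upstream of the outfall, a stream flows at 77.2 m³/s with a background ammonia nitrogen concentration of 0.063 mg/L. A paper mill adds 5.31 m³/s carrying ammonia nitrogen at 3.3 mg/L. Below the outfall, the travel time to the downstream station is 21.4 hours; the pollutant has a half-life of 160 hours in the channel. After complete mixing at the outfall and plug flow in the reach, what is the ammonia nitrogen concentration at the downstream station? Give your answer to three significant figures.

0.247 mg/L

After mixing, C = (77.20·0.06300 + 5.310·3.300) / 82.51 = 22.39/82.51 = 0.2713 mg/L.
Half-life 160 h → k = ln 2 / 160 = 0.004332 h⁻¹ = 0.1040 d⁻¹.
Decay over the reach: 0.2713·exp(−kt) = 0.2713·0.9115 = 0.2473 mg/L.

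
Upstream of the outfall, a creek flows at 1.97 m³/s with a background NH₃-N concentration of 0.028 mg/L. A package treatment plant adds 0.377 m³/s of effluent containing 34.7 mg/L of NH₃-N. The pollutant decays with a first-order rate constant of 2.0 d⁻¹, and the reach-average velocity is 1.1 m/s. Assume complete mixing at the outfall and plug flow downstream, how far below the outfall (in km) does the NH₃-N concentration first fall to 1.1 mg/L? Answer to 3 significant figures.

77.3 km

After mixing, C = (1.970·0.02800 + 0.3770·34.70) / 2.347 = 13.14/2.347 = 5.597 mg/L.
Set 5.597·exp(−k·t) = 1.1 → t = ln(5.597/1.1)/k = 70290 s = 19.52 h.
Distance = v·t = 1.1·70290 = 77310 m = 77.31 km.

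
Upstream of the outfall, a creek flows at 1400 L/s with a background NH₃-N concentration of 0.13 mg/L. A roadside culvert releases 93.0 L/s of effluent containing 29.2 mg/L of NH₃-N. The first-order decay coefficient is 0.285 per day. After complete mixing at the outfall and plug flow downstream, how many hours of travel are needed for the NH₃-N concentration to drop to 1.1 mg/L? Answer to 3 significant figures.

Mass balance: C = (1400·0.1300 + 93.00·29.20) / 1493 = 2898/1493 = 1.941 mg/L.
1.941·exp(−k·t) = 1.1 → t = ln(1.941/1.1)/k = 172100 s = 47.81 h.

47.8 h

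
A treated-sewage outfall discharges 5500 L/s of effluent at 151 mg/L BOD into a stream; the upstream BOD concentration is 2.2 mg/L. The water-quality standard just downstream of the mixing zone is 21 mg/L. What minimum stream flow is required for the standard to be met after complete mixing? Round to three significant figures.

38000 L/s

Set C_mix = 21: (Q·2.200 + 5500·151.0) / (Q + 5500) = 21
→ Q = 5500·(151.0 − 21)/(21 − 2.200) = 38030 L/s.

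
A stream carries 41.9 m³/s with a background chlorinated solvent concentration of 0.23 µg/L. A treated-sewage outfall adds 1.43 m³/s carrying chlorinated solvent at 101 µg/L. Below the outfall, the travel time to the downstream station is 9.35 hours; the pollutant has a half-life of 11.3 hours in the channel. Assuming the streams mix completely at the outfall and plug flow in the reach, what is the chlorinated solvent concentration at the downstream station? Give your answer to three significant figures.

Flow-weighted average: C = (41.90·0.2300 + 1.430·101.0) / 43.33 = 154.1/43.33 = 3.556 µg/L.
Half-life 11.3 h → k = ln 2 / 11.3 = 0.06134 h⁻¹ = 1.472 d⁻¹.
First-order decay: C = 3.556·exp(−k·t) = 3.556·0.5635 = 2.004 µg/L.

2.00 µg/L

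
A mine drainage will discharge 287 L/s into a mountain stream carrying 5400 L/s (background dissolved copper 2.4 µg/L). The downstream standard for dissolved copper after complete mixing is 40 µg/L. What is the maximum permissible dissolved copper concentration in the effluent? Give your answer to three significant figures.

747 µg/L

At the limit, (Qr·Cr + Qe·Cₑ)/(Qr + Qe) = 40:
Cₑ = (5687·40 − 5400·2.400) / 287.0 = 747.5 µg/L.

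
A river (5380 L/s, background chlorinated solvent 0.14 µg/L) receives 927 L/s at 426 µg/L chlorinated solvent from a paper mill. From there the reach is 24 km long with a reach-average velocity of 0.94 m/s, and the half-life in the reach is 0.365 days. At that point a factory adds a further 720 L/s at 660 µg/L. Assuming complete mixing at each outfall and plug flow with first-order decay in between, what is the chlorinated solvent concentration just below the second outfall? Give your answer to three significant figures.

Mixed concentration C = ΣQC/ΣQ = (5380·0.1400 + 927.0·426.0) / 6307 = 395700/6307 = 62.73 µg/L; combined flow 6307 L/s.
Travel time t = 24·1000 / 0.94 = 25530 s = 7.092 h.
Half-life 0.365 d → k = ln 2 / 0.365 = 1.899 d⁻¹.
Applying C = C₀e^(−kt): 62.73 × 0.5705 = 35.79 µg/L.
At the second outfall, C = (6307·35.79 + 720.0·660.0) / (6307 + 720.0) = 99.75 µg/L.

99.7 µg/L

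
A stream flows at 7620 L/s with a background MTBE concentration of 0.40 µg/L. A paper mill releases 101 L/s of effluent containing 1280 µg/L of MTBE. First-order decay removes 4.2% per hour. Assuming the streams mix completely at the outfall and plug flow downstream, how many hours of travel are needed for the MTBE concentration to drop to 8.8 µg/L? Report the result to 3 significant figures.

15.5 h

After mixing, C = (7620·0.4000 + 101.0·1280) / 7721 = 132300/7721 = 17.14 µg/L.
4.2%/h lost → k = −ln(1 − 0.042) = 0.04291 h⁻¹.
17.14·exp(−k·t) = 8.8 → t = ln(17.14/8.8)/k = 55930 s = 15.54 h.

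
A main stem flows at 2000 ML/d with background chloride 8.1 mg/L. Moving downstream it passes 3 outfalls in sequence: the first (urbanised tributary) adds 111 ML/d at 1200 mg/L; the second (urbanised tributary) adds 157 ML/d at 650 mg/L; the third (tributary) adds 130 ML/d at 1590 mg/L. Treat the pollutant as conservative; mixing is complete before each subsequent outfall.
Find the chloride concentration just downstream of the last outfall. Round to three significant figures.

191 mg/L

Outfall 1: combined Q = 2111 ML/d; C = (2000·8.100 + 111.0·1200)/2111 = 70.77 mg/L.
Outfall 2: combined Q = 2268 ML/d; C = (2111·70.77 + 157.0·650.0)/2268 = 110.9 mg/L.
Outfall 3: combined Q = 2398 ML/d; C = (2268·110.9 + 130.0·1590)/2398 = 191.1 mg/L.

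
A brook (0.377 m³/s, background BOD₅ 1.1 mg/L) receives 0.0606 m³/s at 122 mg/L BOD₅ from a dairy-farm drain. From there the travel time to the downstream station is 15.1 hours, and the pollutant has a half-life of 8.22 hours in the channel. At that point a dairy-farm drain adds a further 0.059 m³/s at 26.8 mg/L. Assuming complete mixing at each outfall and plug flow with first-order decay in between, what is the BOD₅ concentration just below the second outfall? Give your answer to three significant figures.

Mass balance: C = (0.3770·1.100 + 0.06060·122.0) / 0.4376 = 7.808/0.4376 = 17.84 mg/L; combined flow 0.4376 m³/s.
Half-life 8.22 h → k = ln 2 / 8.22 = 0.08432 h⁻¹ = 2.024 d⁻¹.
Decay over the reach: 17.84·exp(−kt) = 17.84·0.2799 = 4.994 mg/L.
At the second outfall, C = (0.4376·4.994 + 0.05900·26.80) / (0.4376 + 0.05900) = 7.585 mg/L.

7.58 mg/L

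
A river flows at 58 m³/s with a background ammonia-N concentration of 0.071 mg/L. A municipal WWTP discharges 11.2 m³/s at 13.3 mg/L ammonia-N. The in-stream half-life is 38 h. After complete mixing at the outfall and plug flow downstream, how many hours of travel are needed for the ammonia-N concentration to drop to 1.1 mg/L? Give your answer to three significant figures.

Mixed concentration C = ΣQC/ΣQ = (58.00·0.07100 + 11.20·13.30) / 69.20 = 153.1/69.20 = 2.212 mg/L.
Half-life 38 h → k = ln 2 / 38 = 0.01824 h⁻¹ = 0.4378 d⁻¹.
2.212·exp(−k·t) = 1.1 → t = ln(2.212/1.1)/k = 137900 s = 38.30 h.

38.3 h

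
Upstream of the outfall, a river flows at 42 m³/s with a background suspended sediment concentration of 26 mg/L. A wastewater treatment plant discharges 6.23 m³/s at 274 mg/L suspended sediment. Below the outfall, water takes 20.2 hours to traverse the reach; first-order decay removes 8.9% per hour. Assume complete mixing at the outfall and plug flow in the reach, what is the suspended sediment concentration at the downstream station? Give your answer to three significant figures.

Flow-weighted average: C = (42.00·26.00 + 6.230·274.0) / 48.23 = 2799/48.23 = 58.03 mg/L.
8.9%/h lost → k = −ln(1 − 0.089) = 0.09321 h⁻¹.
Applying C = C₀e^(−kt): 58.03 × 0.1521 = 8.830 mg/L.

8.83 mg/L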